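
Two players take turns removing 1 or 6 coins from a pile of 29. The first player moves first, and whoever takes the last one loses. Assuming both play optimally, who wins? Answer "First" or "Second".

i:   0  1  2  3  4  5  6  7  8  9 10 11 12 13 14 15 16 17 18 19 20 21 22 23 24 25 26 27 28 29
     W  L  W  L  W  L  W  W  L  W  L  W  L  W  W  L  W  L  W  L  W  W  L  W  L  W  L  W  W  L
Position 29 is L, so the second player wins.

Second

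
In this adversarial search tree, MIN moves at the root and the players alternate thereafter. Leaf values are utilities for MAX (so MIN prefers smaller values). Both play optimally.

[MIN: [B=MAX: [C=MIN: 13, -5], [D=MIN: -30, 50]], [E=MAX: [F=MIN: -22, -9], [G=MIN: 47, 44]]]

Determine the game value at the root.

C (MIN): min(13, -5) = -5
D (MIN): min(-30, 50) = -30
B (MAX): max(-5, -30) = -5
F (MIN): min(-22, -9) = -22
G (MIN): min(47, 44) = 44
E (MAX): max(-22, 44) = 44
Root (MIN): min(-5, 44) = -5

-5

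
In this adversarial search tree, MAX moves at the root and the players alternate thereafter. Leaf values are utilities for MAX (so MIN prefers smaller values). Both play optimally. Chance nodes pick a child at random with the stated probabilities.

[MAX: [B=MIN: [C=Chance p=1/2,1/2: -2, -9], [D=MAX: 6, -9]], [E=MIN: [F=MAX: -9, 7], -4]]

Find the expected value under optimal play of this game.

-4

C (Chance): 1/2·-2 + 1/2·-9 = -5.5
D (MAX): max(6, -9) = 6
B (MIN): min(-5.5, 6) = -5.5
F (MAX): max(-9, 7) = 7
E (MIN): min(7, -4) = -4
Root (MAX): max(-5.5, -4) = -4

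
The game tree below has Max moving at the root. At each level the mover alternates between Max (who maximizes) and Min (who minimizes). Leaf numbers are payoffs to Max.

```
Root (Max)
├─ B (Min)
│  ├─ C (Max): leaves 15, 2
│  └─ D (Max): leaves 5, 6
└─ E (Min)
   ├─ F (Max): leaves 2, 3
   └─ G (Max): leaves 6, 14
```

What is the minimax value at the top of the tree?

6

C (Max): max(15, 2) = 15
D (Max): max(5, 6) = 6
B (Min): min(15, 6) = 6
F (Max): max(2, 3) = 3
G (Max): max(6, 14) = 14
E (Min): min(3, 14) = 3
Root (Max): max(6, 3) = 6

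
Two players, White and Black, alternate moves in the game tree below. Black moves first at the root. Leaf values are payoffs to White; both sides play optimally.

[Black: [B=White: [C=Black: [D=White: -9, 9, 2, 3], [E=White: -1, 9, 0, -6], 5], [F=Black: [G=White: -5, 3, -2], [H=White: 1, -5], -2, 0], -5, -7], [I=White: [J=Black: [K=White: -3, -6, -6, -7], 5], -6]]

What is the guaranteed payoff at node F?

-2

G: max(-5, 3, -2) = 3
H: max(1, -5) = 1
F: min(3, 1, -2, 0) = -2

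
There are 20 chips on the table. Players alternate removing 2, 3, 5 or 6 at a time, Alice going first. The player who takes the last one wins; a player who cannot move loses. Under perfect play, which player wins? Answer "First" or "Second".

Positions where the player to move wins (W) vs loses (L):
i:   0  1  2  3  4  5  6  7  8  9 10 11 12 13 14 15 16 17 18 19 20
     L  L  W  W  W  W  W  W  L  L  W  W  W  W  W  W  L  L  W  W  W
Position 20 is W, so the first player wins.

First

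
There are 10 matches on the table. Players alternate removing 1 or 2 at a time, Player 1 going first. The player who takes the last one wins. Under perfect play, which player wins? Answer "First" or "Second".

i:   0  1  2  3  4  5  6  7  8  9 10
     L  W  W  L  W  W  L  W  W  L  W
Position 10 is W, so the first player wins.

First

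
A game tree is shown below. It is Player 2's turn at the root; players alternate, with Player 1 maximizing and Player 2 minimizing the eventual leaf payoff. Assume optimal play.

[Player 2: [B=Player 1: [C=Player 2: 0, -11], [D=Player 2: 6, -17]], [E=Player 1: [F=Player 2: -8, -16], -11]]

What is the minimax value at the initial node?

C (Player 2): min(0, -11) = -11
D (Player 2): min(6, -17) = -17
B (Player 1): max(-11, -17) = -11
F (Player 2): min(-8, -16) = -16
E (Player 1): max(-16, -11) = -11
Root (Player 2): min(-11, -11) = -11

-11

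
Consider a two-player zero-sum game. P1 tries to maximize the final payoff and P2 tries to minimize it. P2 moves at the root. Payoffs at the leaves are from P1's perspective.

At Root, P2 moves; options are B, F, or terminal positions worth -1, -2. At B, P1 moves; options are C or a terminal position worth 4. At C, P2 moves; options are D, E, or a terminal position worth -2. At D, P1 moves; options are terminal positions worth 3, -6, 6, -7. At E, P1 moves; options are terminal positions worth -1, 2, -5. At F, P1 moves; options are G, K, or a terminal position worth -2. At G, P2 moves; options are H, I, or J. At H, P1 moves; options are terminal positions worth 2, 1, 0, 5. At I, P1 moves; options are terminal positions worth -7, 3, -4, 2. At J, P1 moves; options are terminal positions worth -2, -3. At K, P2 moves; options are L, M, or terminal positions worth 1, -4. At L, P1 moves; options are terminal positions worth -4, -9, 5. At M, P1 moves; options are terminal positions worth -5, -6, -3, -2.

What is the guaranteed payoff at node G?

-2

H: max(2, 1, 0, 5) = 5
I: max(-7, 3, -4, 2) = 3
J: max(-2, -3) = -2
G: min(5, 3, -2) = -2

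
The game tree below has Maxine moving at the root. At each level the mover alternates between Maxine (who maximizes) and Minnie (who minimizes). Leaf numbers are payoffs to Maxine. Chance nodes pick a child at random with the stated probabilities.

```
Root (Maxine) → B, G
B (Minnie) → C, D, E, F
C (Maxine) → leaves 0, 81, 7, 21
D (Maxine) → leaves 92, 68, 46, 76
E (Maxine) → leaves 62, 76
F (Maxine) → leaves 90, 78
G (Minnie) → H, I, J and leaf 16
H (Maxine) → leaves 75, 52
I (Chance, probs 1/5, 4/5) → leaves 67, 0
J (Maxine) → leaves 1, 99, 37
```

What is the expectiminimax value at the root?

76

C (Maxine): max(0, 81, 7, 21) = 81
D (Maxine): max(92, 68, 46, 76) = 92
E (Maxine): max(62, 76) = 76
F (Maxine): max(90, 78) = 90
B (Minnie): min(81, 92, 76, 90) = 76
H (Maxine): max(75, 52) = 75
I (Chance): 1/5·67 + 4/5·0 = 13.4
J (Maxine): max(1, 99, 37) = 99
G (Minnie): min(75, 13.4, 99, 16) = 13.4
Root (Maxine): max(76, 13.4) = 76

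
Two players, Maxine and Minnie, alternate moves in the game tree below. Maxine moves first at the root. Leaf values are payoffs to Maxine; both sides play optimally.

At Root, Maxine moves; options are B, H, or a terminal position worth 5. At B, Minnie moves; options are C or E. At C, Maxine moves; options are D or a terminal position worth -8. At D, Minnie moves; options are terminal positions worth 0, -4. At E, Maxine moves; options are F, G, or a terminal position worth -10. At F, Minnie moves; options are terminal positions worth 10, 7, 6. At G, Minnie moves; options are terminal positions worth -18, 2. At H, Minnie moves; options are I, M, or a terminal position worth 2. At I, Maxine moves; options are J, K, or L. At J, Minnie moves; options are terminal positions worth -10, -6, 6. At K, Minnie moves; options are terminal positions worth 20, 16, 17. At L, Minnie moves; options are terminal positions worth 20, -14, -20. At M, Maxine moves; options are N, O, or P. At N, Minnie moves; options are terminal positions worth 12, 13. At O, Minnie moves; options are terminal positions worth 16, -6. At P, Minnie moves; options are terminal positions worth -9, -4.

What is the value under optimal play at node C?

-4

D: min(0, -4) = -4
C: max(-4, -8) = -4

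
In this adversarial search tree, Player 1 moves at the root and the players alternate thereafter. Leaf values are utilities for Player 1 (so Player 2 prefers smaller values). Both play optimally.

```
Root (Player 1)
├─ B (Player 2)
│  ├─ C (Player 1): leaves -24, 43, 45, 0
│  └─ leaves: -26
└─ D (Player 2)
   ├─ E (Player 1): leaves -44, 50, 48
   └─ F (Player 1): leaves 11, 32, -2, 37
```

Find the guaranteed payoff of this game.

37

C (Player 1): max(-24, 43, 45, 0) = 45
B (Player 2): min(45, -26) = -26
E (Player 1): max(-44, 50, 48) = 50
F (Player 1): max(11, 32, -2, 37) = 37
D (Player 2): min(50, 37) = 37
Root (Player 1): max(-26, 37) = 37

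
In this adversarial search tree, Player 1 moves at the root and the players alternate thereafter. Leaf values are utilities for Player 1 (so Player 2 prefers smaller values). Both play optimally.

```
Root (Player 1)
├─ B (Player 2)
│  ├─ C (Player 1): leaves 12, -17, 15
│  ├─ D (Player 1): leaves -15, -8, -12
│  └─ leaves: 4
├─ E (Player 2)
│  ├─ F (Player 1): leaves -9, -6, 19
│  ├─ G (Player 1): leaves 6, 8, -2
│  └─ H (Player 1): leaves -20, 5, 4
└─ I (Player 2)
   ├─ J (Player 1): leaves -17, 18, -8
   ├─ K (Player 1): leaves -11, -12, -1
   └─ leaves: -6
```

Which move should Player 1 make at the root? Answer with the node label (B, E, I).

E

C (Player 1): max(12, -17, 15) = 15
D (Player 1): max(-15, -8, -12) = -8
B (Player 2): min(15, -8, 4) = -8
F (Player 1): max(-9, -6, 19) = 19
G (Player 1): max(6, 8, -2) = 8
H (Player 1): max(-20, 5, 4) = 5
E (Player 2): min(19, 8, 5) = 5
J (Player 1): max(-17, 18, -8) = 18
K (Player 1): max(-11, -12, -1) = -1
I (Player 2): min(18, -1, -6) = -6
Root (Player 1): max(-8, 5, -6) = 5
Player 1 picks the child with the highest value: E (value 5).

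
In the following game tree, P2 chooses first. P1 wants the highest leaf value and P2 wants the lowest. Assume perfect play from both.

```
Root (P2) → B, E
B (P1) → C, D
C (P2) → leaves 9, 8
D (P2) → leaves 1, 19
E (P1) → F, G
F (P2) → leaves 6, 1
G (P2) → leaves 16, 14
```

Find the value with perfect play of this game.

8

C (P2): min(9, 8) = 8
D (P2): min(1, 19) = 1
B (P1): max(8, 1) = 8
F (P2): min(6, 1) = 1
G (P2): min(16, 14) = 14
E (P1): max(1, 14) = 14
Root (P2): min(8, 14) = 8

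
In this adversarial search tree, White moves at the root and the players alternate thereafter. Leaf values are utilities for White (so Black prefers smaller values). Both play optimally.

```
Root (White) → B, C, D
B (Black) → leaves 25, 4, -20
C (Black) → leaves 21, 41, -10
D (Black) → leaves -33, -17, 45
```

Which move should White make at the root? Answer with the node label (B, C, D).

C

B (Black): min(25, 4, -20) = -20
C (Black): min(21, 41, -10) = -10
D (Black): min(-33, -17, 45) = -33
Root (White): max(-20, -10, -33) = -10
White picks the child with the highest value: C (value -10).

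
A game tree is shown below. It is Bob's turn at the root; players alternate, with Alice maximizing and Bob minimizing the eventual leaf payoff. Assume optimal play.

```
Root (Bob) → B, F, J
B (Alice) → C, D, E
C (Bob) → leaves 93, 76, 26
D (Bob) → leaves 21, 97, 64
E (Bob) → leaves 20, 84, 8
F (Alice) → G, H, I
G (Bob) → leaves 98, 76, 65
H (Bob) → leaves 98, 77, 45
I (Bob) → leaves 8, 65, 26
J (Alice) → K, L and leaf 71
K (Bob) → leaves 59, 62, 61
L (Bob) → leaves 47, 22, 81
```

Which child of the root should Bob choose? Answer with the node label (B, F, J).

C (Bob): min(93, 76, 26) = 26
D (Bob): min(21, 97, 64) = 21
E (Bob): min(20, 84, 8) = 8
B (Alice): max(26, 21, 8) = 26
G (Bob): min(98, 76, 65) = 65
H (Bob): min(98, 77, 45) = 45
I (Bob): min(8, 65, 26) = 8
F (Alice): max(65, 45, 8) = 65
K (Bob): min(59, 62, 61) = 59
L (Bob): min(47, 22, 81) = 22
J (Alice): max(59, 22, 71) = 71
Root (Bob): min(26, 65, 71) = 26
Bob picks the child with the lowest value: B (value 26).

B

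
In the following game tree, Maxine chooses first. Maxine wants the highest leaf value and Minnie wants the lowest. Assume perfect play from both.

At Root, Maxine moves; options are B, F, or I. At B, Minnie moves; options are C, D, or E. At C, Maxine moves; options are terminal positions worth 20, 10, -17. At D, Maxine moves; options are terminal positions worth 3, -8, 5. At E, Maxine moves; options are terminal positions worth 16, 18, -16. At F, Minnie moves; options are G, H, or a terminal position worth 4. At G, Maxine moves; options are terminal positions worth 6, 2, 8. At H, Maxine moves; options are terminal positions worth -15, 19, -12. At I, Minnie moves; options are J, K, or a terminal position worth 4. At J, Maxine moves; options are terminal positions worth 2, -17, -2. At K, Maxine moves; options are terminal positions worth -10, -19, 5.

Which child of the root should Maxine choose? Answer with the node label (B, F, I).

C (Maxine): max(20, 10, -17) = 20
D (Maxine): max(3, -8, 5) = 5
E (Maxine): max(16, 18, -16) = 18
B (Minnie): min(20, 5, 18) = 5
G (Maxine): max(6, 2, 8) = 8
H (Maxine): max(-15, 19, -12) = 19
F (Minnie): min(8, 19, 4) = 4
J (Maxine): max(2, -17, -2) = 2
K (Maxine): max(-10, -19, 5) = 5
I (Minnie): min(2, 5, 4) = 2
Root (Maxine): max(5, 4, 2) = 5
Maxine picks the child with the highest value: B (value 5).

B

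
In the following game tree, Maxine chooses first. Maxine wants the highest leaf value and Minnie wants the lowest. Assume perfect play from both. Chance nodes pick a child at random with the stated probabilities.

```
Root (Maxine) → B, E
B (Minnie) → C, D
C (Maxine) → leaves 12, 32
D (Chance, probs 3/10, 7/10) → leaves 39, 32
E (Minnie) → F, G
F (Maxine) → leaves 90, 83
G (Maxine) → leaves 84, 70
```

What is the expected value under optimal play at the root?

C (Maxine): max(12, 32) = 32
D (Chance): 3/10·39 + 7/10·32 = 34.1
B (Minnie): min(32, 34.1) = 32
F (Maxine): max(90, 83) = 90
G (Maxine): max(84, 70) = 84
E (Minnie): min(90, 84) = 84
Root (Maxine): max(32, 84) = 84

84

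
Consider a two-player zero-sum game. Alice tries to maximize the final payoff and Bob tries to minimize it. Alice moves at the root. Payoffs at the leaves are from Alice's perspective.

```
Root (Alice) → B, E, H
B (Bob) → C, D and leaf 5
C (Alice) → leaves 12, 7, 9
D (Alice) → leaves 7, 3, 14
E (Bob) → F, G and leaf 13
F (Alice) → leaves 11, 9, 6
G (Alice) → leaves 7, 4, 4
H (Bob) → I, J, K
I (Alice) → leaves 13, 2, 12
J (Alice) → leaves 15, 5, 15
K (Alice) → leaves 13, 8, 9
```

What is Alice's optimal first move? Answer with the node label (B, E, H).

C (Alice): max(12, 7, 9) = 12
D (Alice): max(7, 3, 14) = 14
B (Bob): min(12, 14, 5) = 5
F (Alice): max(11, 9, 6) = 11
G (Alice): max(7, 4, 4) = 7
E (Bob): min(11, 7, 13) = 7
I (Alice): max(13, 2, 12) = 13
J (Alice): max(15, 5, 15) = 15
K (Alice): max(13, 8, 9) = 13
H (Bob): min(13, 15, 13) = 13
Root (Alice): max(5, 7, 13) = 13
Alice picks the child with the highest value: H (value 13).

H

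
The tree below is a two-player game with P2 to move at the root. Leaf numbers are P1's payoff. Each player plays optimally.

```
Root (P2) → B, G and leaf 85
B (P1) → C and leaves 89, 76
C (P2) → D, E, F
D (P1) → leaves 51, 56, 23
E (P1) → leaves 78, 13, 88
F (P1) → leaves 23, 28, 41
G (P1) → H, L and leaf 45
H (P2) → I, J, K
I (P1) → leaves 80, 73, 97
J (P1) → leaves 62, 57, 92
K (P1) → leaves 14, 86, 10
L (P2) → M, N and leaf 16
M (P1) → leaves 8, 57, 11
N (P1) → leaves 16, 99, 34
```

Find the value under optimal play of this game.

85

D (P1): max(51, 56, 23) = 56
E (P1): max(78, 13, 88) = 88
F (P1): max(23, 28, 41) = 41
C (P2): min(56, 88, 41) = 41
B (P1): max(41, 89, 76) = 89
I (P1): max(80, 73, 97) = 97
J (P1): max(62, 57, 92) = 92
K (P1): max(14, 86, 10) = 86
H (P2): min(97, 92, 86) = 86
M (P1): max(8, 57, 11) = 57
N (P1): max(16, 99, 34) = 99
L (P2): min(57, 99, 16) = 16
G (P1): max(86, 16, 45) = 86
Root (P2): min(89, 86, 85) = 85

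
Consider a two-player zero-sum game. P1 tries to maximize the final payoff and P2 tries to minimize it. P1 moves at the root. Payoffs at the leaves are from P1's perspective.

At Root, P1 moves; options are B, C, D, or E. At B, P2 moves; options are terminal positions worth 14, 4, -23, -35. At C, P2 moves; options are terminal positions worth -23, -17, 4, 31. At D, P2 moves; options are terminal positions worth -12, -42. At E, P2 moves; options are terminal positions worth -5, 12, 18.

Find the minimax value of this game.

-5

B (P2): min(14, 4, -23, -35) = -35
C (P2): min(-23, -17, 4, 31) = -23
D (P2): min(-12, -42) = -42
E (P2): min(-5, 12, 18) = -5
Root (P1): max(-35, -23, -42, -5) = -5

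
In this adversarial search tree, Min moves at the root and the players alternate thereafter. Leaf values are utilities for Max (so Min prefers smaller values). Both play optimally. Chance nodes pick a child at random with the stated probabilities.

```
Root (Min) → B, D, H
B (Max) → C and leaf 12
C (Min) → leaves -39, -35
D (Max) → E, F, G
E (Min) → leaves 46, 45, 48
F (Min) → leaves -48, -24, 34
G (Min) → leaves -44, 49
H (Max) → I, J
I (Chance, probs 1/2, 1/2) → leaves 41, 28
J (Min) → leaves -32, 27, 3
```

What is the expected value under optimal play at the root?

C (Min): min(-39, -35) = -39
B (Max): max(-39, 12) = 12
E (Min): min(46, 45, 48) = 45
F (Min): min(-48, -24, 34) = -48
G (Min): min(-44, 49) = -44
D (Max): max(45, -48, -44) = 45
I (Chance): 1/2·41 + 1/2·28 = 34.5
J (Min): min(-32, 27, 3) = -32
H (Max): max(34.5, -32) = 34.5
Root (Min): min(12, 45, 34.5) = 12

12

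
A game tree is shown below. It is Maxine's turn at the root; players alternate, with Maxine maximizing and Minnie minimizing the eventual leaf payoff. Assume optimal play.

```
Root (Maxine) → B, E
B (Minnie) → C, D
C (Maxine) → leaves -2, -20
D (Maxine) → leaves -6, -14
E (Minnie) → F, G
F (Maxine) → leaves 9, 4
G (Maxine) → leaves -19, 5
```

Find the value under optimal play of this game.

C (Maxine): max(-2, -20) = -2
D (Maxine): max(-6, -14) = -6
B (Minnie): min(-2, -6) = -6
F (Maxine): max(9, 4) = 9
G (Maxine): max(-19, 5) = 5
E (Minnie): min(9, 5) = 5
Root (Maxine): max(-6, 5) = 5

5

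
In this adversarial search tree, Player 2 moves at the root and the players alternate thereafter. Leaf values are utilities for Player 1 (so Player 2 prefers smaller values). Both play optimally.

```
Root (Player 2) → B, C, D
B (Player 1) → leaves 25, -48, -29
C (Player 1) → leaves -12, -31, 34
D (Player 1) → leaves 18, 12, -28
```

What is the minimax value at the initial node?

B (Player 1): max(25, -48, -29) = 25
C (Player 1): max(-12, -31, 34) = 34
D (Player 1): max(18, 12, -28) = 18
Root (Player 2): min(25, 34, 18) = 18

18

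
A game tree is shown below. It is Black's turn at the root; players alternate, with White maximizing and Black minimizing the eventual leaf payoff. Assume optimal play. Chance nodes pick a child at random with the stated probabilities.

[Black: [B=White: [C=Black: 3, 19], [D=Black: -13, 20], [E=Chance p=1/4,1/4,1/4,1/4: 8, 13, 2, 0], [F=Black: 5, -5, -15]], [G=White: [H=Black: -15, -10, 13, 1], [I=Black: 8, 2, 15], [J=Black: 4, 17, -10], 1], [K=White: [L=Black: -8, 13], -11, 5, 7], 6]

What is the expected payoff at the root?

2

C (Black): min(3, 19) = 3
D (Black): min(-13, 20) = -13
E (Chance): 1/4·8 + 1/4·13 + 1/4·2 + 1/4·0 = 5.75
F (Black): min(5, -5, -15) = -15
B (White): max(3, -13, 5.75, -15) = 5.75
H (Black): min(-15, -10, 13, 1) = -15
I (Black): min(8, 2, 15) = 2
J (Black): min(4, 17, -10) = -10
G (White): max(-15, 2, -10, 1) = 2
L (Black): min(-8, 13) = -8
K (White): max(-8, -11, 5, 7) = 7
Root (Black): min(5.75, 2, 7, 6) = 2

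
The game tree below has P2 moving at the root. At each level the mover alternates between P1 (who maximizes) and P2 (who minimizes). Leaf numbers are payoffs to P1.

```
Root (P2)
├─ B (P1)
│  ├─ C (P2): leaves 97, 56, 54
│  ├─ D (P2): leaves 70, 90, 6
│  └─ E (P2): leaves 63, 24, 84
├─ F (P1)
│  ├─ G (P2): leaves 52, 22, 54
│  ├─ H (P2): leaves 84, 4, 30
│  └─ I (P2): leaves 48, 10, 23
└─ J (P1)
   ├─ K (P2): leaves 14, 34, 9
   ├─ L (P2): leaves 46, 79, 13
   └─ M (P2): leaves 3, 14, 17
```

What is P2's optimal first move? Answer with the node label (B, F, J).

J

C (P2): min(97, 56, 54) = 54
D (P2): min(70, 90, 6) = 6
E (P2): min(63, 24, 84) = 24
B (P1): max(54, 6, 24) = 54
G (P2): min(52, 22, 54) = 22
H (P2): min(84, 4, 30) = 4
I (P2): min(48, 10, 23) = 10
F (P1): max(22, 4, 10) = 22
K (P2): min(14, 34, 9) = 9
L (P2): min(46, 79, 13) = 13
M (P2): min(3, 14, 17) = 3
J (P1): max(9, 13, 3) = 13
Root (P2): min(54, 22, 13) = 13
P2 picks the child with the lowest value: J (value 13).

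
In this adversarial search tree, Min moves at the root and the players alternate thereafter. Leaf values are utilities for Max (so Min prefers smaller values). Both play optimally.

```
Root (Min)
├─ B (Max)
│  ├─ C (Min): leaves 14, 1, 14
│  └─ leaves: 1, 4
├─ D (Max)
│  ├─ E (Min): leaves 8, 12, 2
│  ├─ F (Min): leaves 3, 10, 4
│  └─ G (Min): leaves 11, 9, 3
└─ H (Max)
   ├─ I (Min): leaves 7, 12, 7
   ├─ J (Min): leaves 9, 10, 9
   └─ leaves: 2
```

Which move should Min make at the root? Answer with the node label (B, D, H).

D

C (Min): min(14, 1, 14) = 1
B (Max): max(1, 1, 4) = 4
E (Min): min(8, 12, 2) = 2
F (Min): min(3, 10, 4) = 3
G (Min): min(11, 9, 3) = 3
D (Max): max(2, 3, 3) = 3
I (Min): min(7, 12, 7) = 7
J (Min): min(9, 10, 9) = 9
H (Max): max(7, 9, 2) = 9
Root (Min): min(4, 3, 9) = 3
Min picks the child with the lowest value: D (value 3).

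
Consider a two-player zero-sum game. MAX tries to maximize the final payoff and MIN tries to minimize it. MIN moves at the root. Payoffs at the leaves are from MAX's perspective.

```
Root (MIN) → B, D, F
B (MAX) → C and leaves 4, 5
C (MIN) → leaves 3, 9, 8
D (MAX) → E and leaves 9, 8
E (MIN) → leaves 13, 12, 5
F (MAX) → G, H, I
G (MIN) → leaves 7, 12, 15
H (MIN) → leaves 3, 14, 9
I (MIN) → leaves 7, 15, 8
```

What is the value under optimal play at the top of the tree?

C (MIN): min(3, 9, 8) = 3
B (MAX): max(3, 4, 5) = 5
E (MIN): min(13, 12, 5) = 5
D (MAX): max(5, 9, 8) = 9
G (MIN): min(7, 12, 15) = 7
H (MIN): min(3, 14, 9) = 3
I (MIN): min(7, 15, 8) = 7
F (MAX): max(7, 3, 7) = 7
Root (MIN): min(5, 9, 7) = 5

5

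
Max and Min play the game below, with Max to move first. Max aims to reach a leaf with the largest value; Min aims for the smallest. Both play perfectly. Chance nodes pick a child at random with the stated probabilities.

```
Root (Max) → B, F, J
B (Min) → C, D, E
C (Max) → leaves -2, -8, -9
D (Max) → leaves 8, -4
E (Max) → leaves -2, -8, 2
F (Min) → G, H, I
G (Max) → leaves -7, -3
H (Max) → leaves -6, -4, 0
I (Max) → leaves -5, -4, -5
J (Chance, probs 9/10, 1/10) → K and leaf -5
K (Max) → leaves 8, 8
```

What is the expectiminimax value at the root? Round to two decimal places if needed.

6.7

C (Max): max(-2, -8, -9) = -2
D (Max): max(8, -4) = 8
E (Max): max(-2, -8, 2) = 2
B (Min): min(-2, 8, 2) = -2
G (Max): max(-7, -3) = -3
H (Max): max(-6, -4, 0) = 0
I (Max): max(-5, -4, -5) = -4
F (Min): min(-3, 0, -4) = -4
K (Max): max(8, 8) = 8
J (Chance): 9/10·8 + 1/10·-5 = 6.7
Root (Max): max(-2, -4, 6.7) = 6.7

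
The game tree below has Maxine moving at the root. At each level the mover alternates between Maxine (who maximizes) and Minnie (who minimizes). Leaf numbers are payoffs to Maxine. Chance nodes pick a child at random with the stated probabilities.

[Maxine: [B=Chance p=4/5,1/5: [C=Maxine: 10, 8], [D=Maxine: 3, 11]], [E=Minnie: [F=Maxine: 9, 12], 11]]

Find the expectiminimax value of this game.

C (Maxine): max(10, 8) = 10
D (Maxine): max(3, 11) = 11
B (Chance): 4/5·10 + 1/5·11 = 10.2
F (Maxine): max(9, 12) = 12
E (Minnie): min(12, 11) = 11
Root (Maxine): max(10.2, 11) = 11

11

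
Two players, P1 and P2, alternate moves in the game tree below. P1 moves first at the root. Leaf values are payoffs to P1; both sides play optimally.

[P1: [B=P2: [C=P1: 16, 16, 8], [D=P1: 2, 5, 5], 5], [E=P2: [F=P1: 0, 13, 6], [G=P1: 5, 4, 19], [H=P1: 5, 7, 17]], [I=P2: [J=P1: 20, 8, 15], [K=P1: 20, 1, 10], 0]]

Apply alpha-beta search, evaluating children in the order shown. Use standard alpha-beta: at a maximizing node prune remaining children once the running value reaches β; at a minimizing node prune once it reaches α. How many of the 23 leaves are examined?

C [α=-∞,β=+∞]: v=16
D [α=-∞,β=16]: v=5
B [α=-∞,β=+∞]: v=5
F [α=5,β=+∞]: v=13
G [α=5,β=13]: v=19
H [α=5,β=13]: v=17
E [α=5,β=+∞]: v=13
J [α=13,β=+∞]: v=20
K [α=13,β=20]: v=20 after child 1 ≥ β → β-cutoff, skip 2
I [α=13,β=+∞]: v=0
Root [α=-∞,β=+∞]: v=13
Leaves evaluated: 21 of 23.

21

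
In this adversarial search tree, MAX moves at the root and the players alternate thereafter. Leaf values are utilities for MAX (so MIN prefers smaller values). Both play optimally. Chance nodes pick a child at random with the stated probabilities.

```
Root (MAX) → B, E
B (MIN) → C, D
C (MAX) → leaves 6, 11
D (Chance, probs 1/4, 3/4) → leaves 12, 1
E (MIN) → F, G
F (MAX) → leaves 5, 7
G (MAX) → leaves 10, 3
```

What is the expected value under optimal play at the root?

C (MAX): max(6, 11) = 11
D (Chance): 1/4·12 + 3/4·1 = 3.75
B (MIN): min(11, 3.75) = 3.75
F (MAX): max(5, 7) = 7
G (MAX): max(10, 3) = 10
E (MIN): min(7, 10) = 7
Root (MAX): max(3.75, 7) = 7

7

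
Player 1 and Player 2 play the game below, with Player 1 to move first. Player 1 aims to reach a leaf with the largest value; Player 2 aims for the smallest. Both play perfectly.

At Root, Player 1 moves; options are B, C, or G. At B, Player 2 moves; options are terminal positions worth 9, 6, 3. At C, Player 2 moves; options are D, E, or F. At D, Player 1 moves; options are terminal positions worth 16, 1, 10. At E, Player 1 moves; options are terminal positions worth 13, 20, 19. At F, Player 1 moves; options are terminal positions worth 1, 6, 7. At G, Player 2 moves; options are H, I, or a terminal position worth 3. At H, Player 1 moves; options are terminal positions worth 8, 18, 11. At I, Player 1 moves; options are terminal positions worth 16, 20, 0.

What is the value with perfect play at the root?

7

B (Player 2): min(9, 6, 3) = 3
D (Player 1): max(16, 1, 10) = 16
E (Player 1): max(13, 20, 19) = 20
F (Player 1): max(1, 6, 7) = 7
C (Player 2): min(16, 20, 7) = 7
H (Player 1): max(8, 18, 11) = 18
I (Player 1): max(16, 20, 0) = 20
G (Player 2): min(18, 20, 3) = 3
Root (Player 1): max(3, 7, 3) = 7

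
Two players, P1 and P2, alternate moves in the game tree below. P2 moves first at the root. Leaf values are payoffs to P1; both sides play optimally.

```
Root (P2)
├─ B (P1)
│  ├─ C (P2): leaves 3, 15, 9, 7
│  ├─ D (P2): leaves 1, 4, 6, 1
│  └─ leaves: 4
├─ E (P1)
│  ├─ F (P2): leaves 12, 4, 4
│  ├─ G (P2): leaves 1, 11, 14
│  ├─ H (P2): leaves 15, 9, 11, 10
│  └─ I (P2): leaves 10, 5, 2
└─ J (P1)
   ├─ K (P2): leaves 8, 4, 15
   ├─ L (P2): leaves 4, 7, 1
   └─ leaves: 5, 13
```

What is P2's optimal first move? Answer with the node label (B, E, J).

C (P2): min(3, 15, 9, 7) = 3
D (P2): min(1, 4, 6, 1) = 1
B (P1): max(3, 1, 4) = 4
F (P2): min(12, 4, 4) = 4
G (P2): min(1, 11, 14) = 1
H (P2): min(15, 9, 11, 10) = 9
I (P2): min(10, 5, 2) = 2
E (P1): max(4, 1, 9, 2) = 9
K (P2): min(8, 4, 15) = 4
L (P2): min(4, 7, 1) = 1
J (P1): max(4, 1, 5, 13) = 13
Root (P2): min(4, 9, 13) = 4
P2 picks the child with the lowest value: B (value 4).

B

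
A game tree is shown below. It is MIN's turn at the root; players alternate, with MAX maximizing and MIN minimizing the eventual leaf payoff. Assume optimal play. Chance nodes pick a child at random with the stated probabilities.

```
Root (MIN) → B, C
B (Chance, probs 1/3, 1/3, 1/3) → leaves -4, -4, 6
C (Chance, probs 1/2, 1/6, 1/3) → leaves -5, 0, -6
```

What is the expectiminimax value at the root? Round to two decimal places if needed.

-4.5

B (Chance): 1/3·-4 + 1/3·-4 + 1/3·6 = -0.67
C (Chance): 1/2·-5 + 1/6·0 + 1/3·-6 = -4.5
Root (MIN): min(-0.67, -4.5) = -4.5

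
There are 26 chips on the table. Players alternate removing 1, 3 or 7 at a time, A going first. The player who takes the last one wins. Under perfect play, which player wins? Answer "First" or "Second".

Second

i:   0  1  2  3  4  5  6  7  8  9 10 11 12 13 14 15 16 17 18 19 20 21 22 23 24 25 26
     L  W  L  W  L  W  L  W  L  W  L  W  L  W  L  W  L  W  L  W  L  W  L  W  L  W  L
Position 26 is L, so the second player wins.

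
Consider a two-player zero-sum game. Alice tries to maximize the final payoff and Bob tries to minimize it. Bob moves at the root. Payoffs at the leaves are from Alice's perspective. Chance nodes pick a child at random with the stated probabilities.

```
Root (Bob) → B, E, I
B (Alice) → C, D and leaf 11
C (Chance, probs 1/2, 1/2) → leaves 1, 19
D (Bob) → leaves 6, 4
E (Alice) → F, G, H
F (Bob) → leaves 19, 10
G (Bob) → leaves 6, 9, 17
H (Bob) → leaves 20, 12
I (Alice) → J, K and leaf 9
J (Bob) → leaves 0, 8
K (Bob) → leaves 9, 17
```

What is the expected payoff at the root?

C (Chance): 1/2·1 + 1/2·19 = 10
D (Bob): min(6, 4) = 4
B (Alice): max(10, 4, 11) = 11
F (Bob): min(19, 10) = 10
G (Bob): min(6, 9, 17) = 6
H (Bob): min(20, 12) = 12
E (Alice): max(10, 6, 12) = 12
J (Bob): min(0, 8) = 0
K (Bob): min(9, 17) = 9
I (Alice): max(0, 9, 9) = 9
Root (Bob): min(11, 12, 9) = 9

9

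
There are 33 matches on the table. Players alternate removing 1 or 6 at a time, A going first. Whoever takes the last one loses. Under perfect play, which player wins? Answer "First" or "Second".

Second

i:   0  1  2  3  4  5  6  7  8  9 10 11 12 13 14 15 16 17 18 19 20 21 22 23 24 25 26 27 28 29 30 31 32 33
     W  L  W  L  W  L  W  W  L  W  L  W  L  W  W  L  W  L  W  L  W  W  L  W  L  W  L  W  W  L  W  L  W  L
Position 33 is L, so the second player wins.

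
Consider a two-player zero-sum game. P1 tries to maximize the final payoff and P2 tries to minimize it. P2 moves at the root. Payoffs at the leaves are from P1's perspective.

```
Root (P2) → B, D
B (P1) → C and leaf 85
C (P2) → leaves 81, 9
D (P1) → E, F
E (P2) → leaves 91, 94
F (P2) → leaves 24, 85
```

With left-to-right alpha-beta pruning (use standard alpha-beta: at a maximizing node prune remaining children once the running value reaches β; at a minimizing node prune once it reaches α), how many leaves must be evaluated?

C [α=-∞,β=+∞]: v=9
B [α=-∞,β=+∞]: v=85
E [α=-∞,β=85]: v=91
D [α=-∞,β=85]: v=91 after child 1 ≥ β → β-cutoff, skip 1
Root [α=-∞,β=+∞]: v=85
Leaves evaluated: 5 of 7.

5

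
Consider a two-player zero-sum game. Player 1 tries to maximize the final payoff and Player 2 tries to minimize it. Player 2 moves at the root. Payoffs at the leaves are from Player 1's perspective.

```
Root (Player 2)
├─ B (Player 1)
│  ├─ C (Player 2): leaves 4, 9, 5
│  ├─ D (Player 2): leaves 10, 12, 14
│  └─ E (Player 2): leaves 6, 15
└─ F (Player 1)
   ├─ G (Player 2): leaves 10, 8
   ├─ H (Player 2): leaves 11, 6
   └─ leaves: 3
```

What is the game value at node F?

G: min(10, 8) = 8
H: min(11, 6) = 6
F: max(8, 6, 3) = 8

8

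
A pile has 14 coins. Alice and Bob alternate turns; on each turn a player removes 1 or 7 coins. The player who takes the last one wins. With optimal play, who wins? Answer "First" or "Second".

Second

Compute winning (W) and losing (L) positions by backward induction:
i:   0  1  2  3  4  5  6  7  8  9 10 11 12 13 14
     L  W  L  W  L  W  L  W  L  W  L  W  L  W  L
Position 14 is L, so the second player wins.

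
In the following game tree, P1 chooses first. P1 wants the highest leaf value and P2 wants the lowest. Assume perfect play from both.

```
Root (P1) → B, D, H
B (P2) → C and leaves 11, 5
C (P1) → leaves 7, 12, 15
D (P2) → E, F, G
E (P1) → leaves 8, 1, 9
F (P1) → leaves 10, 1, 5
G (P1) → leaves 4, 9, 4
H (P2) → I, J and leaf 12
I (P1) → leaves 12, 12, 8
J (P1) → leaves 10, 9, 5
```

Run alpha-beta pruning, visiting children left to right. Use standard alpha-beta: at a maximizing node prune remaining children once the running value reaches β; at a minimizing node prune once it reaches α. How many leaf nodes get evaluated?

18

C [α=-∞,β=+∞]: v=15
B [α=-∞,β=+∞]: v=5
E [α=5,β=+∞]: v=9
F [α=5,β=9]: v=10 after child 1 ≥ β → β-cutoff, skip 2
G [α=5,β=9]: v=9 after child 2 ≥ β → β-cutoff, skip 1
D [α=5,β=+∞]: v=9
I [α=9,β=+∞]: v=12
J [α=9,β=12]: v=10
H [α=9,β=+∞]: v=10
Root [α=-∞,β=+∞]: v=10
Leaves evaluated: 18 of 21.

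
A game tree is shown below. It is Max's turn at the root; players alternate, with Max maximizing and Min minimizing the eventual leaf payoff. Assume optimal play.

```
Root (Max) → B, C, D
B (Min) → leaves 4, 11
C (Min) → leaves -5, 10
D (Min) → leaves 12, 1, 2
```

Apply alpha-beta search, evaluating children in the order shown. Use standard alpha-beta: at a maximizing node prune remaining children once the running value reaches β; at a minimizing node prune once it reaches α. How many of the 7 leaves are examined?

B [α=-∞,β=+∞]: v=4
C [α=4,β=+∞]: v=-5 after child 1 ≤ α → α-cutoff, skip 1
D [α=4,β=+∞]: v=1 after child 2 ≤ α → α-cutoff, skip 1
Root [α=-∞,β=+∞]: v=4
Leaves evaluated: 5 of 7.

5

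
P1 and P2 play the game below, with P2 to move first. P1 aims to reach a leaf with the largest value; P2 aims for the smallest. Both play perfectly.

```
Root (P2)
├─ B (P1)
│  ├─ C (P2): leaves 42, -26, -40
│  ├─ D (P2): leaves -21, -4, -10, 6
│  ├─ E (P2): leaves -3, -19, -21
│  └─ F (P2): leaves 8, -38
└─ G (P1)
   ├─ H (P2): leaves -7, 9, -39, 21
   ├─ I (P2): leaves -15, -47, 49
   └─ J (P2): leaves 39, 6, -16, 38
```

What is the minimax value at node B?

C: min(42, -26, -40) = -40
D: min(-21, -4, -10, 6) = -21
E: min(-3, -19, -21) = -21
F: min(8, -38) = -38
B: max(-40, -21, -21, -38) = -21

-21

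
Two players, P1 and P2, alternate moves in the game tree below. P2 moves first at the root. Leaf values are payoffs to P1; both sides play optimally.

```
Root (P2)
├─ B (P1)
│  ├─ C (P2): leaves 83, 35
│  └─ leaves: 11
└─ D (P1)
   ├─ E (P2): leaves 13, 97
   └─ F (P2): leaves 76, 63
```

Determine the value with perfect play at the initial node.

35

C (P2): min(83, 35) = 35
B (P1): max(35, 11) = 35
E (P2): min(13, 97) = 13
F (P2): min(76, 63) = 63
D (P1): max(13, 63) = 63
Root (P2): min(35, 63) = 35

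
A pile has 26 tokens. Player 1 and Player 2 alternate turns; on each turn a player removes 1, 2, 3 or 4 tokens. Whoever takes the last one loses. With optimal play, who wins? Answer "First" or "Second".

Second

Compute winning (W) and losing (L) positions by backward induction:
i:   0  1  2  3  4  5  6  7  8  9 10 11 12 13 14 15 16 17 18 19 20 21 22 23 24 25 26
     W  L  W  W  W  W  L  W  W  W  W  L  W  W  W  W  L  W  W  W  W  L  W  W  W  W  L
Position 26 is L, so the second player wins.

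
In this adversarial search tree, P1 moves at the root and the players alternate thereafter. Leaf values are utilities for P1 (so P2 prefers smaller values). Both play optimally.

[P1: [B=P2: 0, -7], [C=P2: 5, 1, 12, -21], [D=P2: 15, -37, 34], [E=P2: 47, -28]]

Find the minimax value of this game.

-7

B (P2): min(0, -7) = -7
C (P2): min(5, 1, 12, -21) = -21
D (P2): min(15, -37, 34) = -37
E (P2): min(47, -28) = -28
Root (P1): max(-7, -21, -37, -28) = -7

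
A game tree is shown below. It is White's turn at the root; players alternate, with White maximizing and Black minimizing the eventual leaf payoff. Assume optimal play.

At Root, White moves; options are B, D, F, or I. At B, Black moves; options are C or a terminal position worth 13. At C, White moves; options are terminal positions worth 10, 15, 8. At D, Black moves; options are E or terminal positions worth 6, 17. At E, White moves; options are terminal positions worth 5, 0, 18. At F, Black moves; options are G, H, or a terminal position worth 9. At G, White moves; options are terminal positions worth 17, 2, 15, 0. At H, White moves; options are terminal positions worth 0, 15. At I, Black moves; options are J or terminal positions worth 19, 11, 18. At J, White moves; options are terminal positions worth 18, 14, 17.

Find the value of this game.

13

C (White): max(10, 15, 8) = 15
B (Black): min(15, 13) = 13
E (White): max(5, 0, 18) = 18
D (Black): min(18, 6, 17) = 6
G (White): max(17, 2, 15, 0) = 17
H (White): max(0, 15) = 15
F (Black): min(17, 15, 9) = 9
J (White): max(18, 14, 17) = 18
I (Black): min(18, 19, 11, 18) = 11
Root (White): max(13, 6, 9, 11) = 13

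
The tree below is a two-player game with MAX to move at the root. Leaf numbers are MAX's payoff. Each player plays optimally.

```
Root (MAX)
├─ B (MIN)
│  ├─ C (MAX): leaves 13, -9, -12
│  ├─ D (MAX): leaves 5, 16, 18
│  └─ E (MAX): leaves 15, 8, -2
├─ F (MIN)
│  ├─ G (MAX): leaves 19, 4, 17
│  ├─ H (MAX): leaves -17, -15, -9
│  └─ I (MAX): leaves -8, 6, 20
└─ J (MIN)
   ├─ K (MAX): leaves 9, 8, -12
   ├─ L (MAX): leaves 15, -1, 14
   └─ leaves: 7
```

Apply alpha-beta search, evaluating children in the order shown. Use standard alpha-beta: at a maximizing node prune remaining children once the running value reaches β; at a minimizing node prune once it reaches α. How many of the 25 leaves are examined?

15

C [α=-∞,β=+∞]: v=13
D [α=-∞,β=13]: v=16 after child 2 ≥ β → β-cutoff, skip 1
E [α=-∞,β=13]: v=15 after child 1 ≥ β → β-cutoff, skip 2
B [α=-∞,β=+∞]: v=13
G [α=13,β=+∞]: v=19
H [α=13,β=19]: v=-9
F [α=13,β=+∞]: v=-9 after child 2 ≤ α → α-cutoff, skip 1
K [α=13,β=+∞]: v=9
J [α=13,β=+∞]: v=9 after child 1 ≤ α → α-cutoff, skip 2
Root [α=-∞,β=+∞]: v=13
Leaves evaluated: 15 of 25.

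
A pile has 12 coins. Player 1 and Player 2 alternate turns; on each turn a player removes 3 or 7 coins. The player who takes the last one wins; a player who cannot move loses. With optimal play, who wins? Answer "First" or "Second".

Second

i:   0  1  2  3  4  5  6  7  8  9 10 11 12
     L  L  L  W  W  W  L  W  W  W  L  L  L
Position 12 is L, so the second player wins.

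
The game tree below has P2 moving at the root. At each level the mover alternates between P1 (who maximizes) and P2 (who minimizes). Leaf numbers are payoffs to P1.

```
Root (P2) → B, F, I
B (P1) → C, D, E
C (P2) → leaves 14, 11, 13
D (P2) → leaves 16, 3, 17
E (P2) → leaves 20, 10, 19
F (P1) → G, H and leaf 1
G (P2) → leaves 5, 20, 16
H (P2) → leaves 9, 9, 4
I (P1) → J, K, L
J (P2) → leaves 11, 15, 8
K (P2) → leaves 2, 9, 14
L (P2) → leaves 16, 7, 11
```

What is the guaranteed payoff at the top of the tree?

5

C (P2): min(14, 11, 13) = 11
D (P2): min(16, 3, 17) = 3
E (P2): min(20, 10, 19) = 10
B (P1): max(11, 3, 10) = 11
G (P2): min(5, 20, 16) = 5
H (P2): min(9, 9, 4) = 4
F (P1): max(5, 4, 1) = 5
J (P2): min(11, 15, 8) = 8
K (P2): min(2, 9, 14) = 2
L (P2): min(16, 7, 11) = 7
I (P1): max(8, 2, 7) = 8
Root (P2): min(11, 5, 8) = 5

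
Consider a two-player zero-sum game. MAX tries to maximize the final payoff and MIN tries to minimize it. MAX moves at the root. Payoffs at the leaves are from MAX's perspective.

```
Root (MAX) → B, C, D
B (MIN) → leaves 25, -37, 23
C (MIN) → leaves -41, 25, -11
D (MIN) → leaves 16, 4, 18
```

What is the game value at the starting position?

4

B (MIN): min(25, -37, 23) = -37
C (MIN): min(-41, 25, -11) = -41
D (MIN): min(16, 4, 18) = 4
Root (MAX): max(-37, -41, 4) = 4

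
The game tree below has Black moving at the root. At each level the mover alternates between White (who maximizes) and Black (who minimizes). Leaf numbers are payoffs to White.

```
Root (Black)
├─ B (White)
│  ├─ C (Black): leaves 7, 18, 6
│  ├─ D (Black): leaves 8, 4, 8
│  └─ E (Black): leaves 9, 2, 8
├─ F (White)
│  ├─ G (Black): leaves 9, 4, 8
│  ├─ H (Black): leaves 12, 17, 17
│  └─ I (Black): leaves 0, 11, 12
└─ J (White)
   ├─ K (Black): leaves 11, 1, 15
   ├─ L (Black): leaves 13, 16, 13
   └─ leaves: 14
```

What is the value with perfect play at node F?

12

G: min(9, 4, 8) = 4
H: min(12, 17, 17) = 12
I: min(0, 11, 12) = 0
F: max(4, 12, 0) = 12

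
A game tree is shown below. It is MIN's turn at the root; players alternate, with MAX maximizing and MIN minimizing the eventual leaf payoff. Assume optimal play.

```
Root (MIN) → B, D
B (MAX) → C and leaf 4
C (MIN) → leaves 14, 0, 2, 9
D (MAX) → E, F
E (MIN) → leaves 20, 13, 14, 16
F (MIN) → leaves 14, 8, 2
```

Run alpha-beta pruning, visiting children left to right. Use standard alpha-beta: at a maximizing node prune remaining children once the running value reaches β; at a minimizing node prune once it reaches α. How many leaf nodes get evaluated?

C [α=-∞,β=+∞]: v=0
B [α=-∞,β=+∞]: v=4
E [α=-∞,β=4]: v=13
D [α=-∞,β=4]: v=13 after child 1 ≥ β → β-cutoff, skip 1
Root [α=-∞,β=+∞]: v=4
Leaves evaluated: 9 of 12.

9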